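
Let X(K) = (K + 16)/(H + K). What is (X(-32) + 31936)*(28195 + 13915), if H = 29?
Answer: 4035148640/3 ≈ 1.3450e+9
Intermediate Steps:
X(K) = (16 + K)/(29 + K) (X(K) = (K + 16)/(29 + K) = (16 + K)/(29 + K))
(X(-32) + 31936)*(28195 + 13915) = ((16 - 32)/(29 - 32) + 31936)*(28195 + 13915) = (-16/(-3) + 31936)*42110 = (-⅓*(-16) + 31936)*42110 = (16/3 + 31936)*42110 = (95824/3)*42110 = 4035148640/3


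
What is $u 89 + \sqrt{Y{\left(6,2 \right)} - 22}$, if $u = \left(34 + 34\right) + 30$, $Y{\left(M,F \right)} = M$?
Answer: $8722 + 4 i \approx 8722.0 + 4.0 i$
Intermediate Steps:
$u = 98$ ($u = 68 + 30 = 98$)
$u 89 + \sqrt{Y{\left(6,2 \right)} - 22} = 98 \cdot 89 + \sqrt{6 - 22} = 8722 + \sqrt{-16} = 8722 + 4 i$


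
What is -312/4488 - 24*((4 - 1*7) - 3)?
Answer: 26915/187 ≈ 143.93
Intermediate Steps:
-312/4488 - 24*((4 - 1*7) - 3) = -312*1/4488 - 24*((4 - 7) - 3) = -13/187 - 24*(-3 - 3) = -13/187 - 24*(-6) = -13/187 - 1*(-144) = -13/187 + 144 = 26915/187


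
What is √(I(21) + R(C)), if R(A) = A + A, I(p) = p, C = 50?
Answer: 11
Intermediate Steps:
R(A) = 2*A
√(I(21) + R(C)) = √(21 + 2*50) = √(21 + 100) = √121 = 11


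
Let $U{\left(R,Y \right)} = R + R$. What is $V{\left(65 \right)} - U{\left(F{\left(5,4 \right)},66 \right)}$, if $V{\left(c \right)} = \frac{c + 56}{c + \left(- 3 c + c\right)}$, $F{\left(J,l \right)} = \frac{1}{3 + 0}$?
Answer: $- \frac{493}{195} \approx -2.5282$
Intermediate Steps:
$F{\left(J,l \right)} = \frac{1}{3}$
$U{\left(R,Y \right)} = 2 R$
$V{\left(c \right)} = - \frac{56 + c}{c}$ ($V{\left(c \right)} = \frac{56 + c}{c - 2 c} = \frac{56 + c}{\left(-1\right) c} = \left(56 + c\right) \left(- \frac{1}{c}\right) = - \frac{56 + c}{c}$)
$V{\left(65 \right)} - U{\left(F{\left(5,4 \right)},66 \right)} = \frac{-56 - 65}{65} - 2 \cdot \frac{1}{3} = \frac{-56 - 65}{65} - \frac{2}{3} = \frac{1}{65} \left(-121\right) - \frac{2}{3} = - \frac{121}{65} - \frac{2}{3} = - \frac{493}{195}$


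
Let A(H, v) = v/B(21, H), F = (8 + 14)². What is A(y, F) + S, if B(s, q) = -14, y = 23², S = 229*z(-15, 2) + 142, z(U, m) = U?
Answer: -23293/7 ≈ -3327.6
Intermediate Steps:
S = -3293 (S = 229*(-15) + 142 = -3435 + 142 = -3293)
y = 529
F = 484 (F = 22² = 484)
A(H, v) = -v/14 (A(H, v) = v/(-14) = v*(-1/14) = -v/14)
A(y, F) + S = -1/14*484 - 3293 = -242/7 - 3293 = -23293/7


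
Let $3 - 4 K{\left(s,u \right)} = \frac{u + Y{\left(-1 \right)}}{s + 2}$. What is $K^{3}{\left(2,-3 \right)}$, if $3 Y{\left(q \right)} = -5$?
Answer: $\frac{15625}{13824} \approx 1.1303$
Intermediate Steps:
$Y{\left(q \right)} = - \frac{5}{3}$ ($Y{\left(q \right)} = \frac{1}{3} \left(-5\right) = - \frac{5}{3}$)
$K{\left(s,u \right)} = \frac{3}{4} - \frac{- \frac{5}{3} + u}{4 \left(2 + s\right)}$ ($K{\left(s,u \right)} = \frac{3}{4} - \frac{\left(u - \frac{5}{3}\right) \frac{1}{s + 2}}{4} = \frac{3}{4} - \frac{\left(- \frac{5}{3} + u\right) \frac{1}{2 + s}}{4} = \frac{3}{4} - \frac{\frac{1}{2 + s} \left(- \frac{5}{3} + u\right)}{4} = \frac{3}{4} - \frac{- \frac{5}{3} + u}{4 \left(2 + s\right)}$)
$K^{3}{\left(2,-3 \right)} = \left(\frac{23 - -9 + 9 \cdot 2}{12 \left(2 + 2\right)}\right)^{3} = \left(\frac{23 + 9 + 18}{12 \cdot 4}\right)^{3} = \left(\frac{1}{12} \cdot \frac{1}{4} \cdot 50\right)^{3} = \left(\frac{25}{24}\right)^{3} = \frac{15625}{13824}$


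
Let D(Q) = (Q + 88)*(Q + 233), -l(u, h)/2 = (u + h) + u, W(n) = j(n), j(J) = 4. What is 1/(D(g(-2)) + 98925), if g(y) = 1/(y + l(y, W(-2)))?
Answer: 4/477075 ≈ 8.3844e-6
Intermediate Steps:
W(n) = 4
l(u, h) = -4*u - 2*h (l(u, h) = -2*((u + h) + u) = -2*((h + u) + u) = -2*(h + 2*u) = -4*u - 2*h)
g(y) = 1/(-8 - 3*y) (g(y) = 1/(y + (-4*y - 2*4)) = 1/(y + (-4*y - 8)) = 1/(y + (-8 - 4*y)) = 1/(-8 - 3*y))
D(Q) = (88 + Q)*(233 + Q)
1/(D(g(-2)) + 98925) = 1/((20504 + (-1/(8 + 3*(-2)))² + 321*(-1/(8 + 3*(-2)))) + 98925) = 1/((20504 + (-1/(8 - 6))² + 321*(-1/(8 - 6))) + 98925) = 1/((20504 + (-1/2)² + 321*(-1/2)) + 98925) = 1/((20504 + (-1*½)² + 321*(-1*½)) + 98925) = 1/((20504 + (-½)² + 321*(-½)) + 98925) = 1/((20504 + ¼ - 321/2) + 98925) = 1/(81375/4 + 98925) = 1/(477075/4) = 4/477075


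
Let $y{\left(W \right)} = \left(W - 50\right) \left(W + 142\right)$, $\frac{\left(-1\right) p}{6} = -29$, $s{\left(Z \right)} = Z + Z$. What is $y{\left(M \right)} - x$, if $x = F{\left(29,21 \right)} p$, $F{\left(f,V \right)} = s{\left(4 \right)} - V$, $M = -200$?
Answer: $16762$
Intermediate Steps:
$s{\left(Z \right)} = 2 Z$
$p = 174$ ($p = \left(-6\right) \left(-29\right) = 174$)
$F{\left(f,V \right)} = 8 - V$ ($F{\left(f,V \right)} = 2 \cdot 4 - V = 8 - V$)
$y{\left(W \right)} = \left(-50 + W\right) \left(142 + W\right)$
$x = -2262$ ($x = \left(8 - 21\right) 174 = \left(-13\right) 174 = -2262$)
$y{\left(M \right)} - x = \left(-7100 + \left(-200\right)^{2} + 92 \left(-200\right)\right) - -2262 = \left(-7100 + 40000 - 18400\right) + 2262 = 14500 + 2262 = 16762$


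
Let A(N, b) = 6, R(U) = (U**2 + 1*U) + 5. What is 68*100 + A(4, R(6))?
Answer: 6806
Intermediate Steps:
R(U) = 5 + U + U**2 (R(U) = (U**2 + U) + 5 = (U + U**2) + 5 = 5 + U + U**2)
68*100 + A(4, R(6)) = 68*100 + 6 = 6800 + 6 = 6806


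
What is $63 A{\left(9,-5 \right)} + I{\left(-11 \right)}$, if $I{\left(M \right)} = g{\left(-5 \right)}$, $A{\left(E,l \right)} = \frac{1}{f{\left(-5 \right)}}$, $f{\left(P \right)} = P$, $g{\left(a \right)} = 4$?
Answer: $- \frac{43}{5} \approx -8.6$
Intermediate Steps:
$A{\left(E,l \right)} = - \frac{1}{5}$ ($A{\left(E,l \right)} = \frac{1}{-5} = - \frac{1}{5}$)
$I{\left(M \right)} = 4$
$63 A{\left(9,-5 \right)} + I{\left(-11 \right)} = 63 \left(- \frac{1}{5}\right) + 4 = - \frac{63}{5} + 4 = - \frac{43}{5}$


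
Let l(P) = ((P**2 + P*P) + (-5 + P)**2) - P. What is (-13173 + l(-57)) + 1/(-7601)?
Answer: -21085175/7601 ≈ -2774.0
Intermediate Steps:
l(P) = (-5 + P)**2 - P + 2*P**2 (l(P) = ((P**2 + P**2) + (-5 + P)**2) - P = (2*P**2 + (-5 + P)**2) - P = ((-5 + P)**2 + 2*P**2) - P = (-5 + P)**2 - P + 2*P**2)
(-13173 + l(-57)) + 1/(-7601) = (-13173 + (25 - 11*(-57) + 3*(-57)**2)) + 1/(-7601) = (-13173 + (25 + 627 + 3*3249)) - 1/7601 = (-13173 + (25 + 627 + 9747)) - 1/7601 = (-13173 + 10399) - 1/7601 = -2774 - 1/7601 = -21085175/7601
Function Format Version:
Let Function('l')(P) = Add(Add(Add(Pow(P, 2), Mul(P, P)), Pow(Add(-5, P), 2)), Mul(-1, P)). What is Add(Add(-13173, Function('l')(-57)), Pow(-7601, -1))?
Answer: Rational(-21085175, 7601) ≈ -2774.0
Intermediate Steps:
Function('l')(P) = Add(Pow(Add(-5, P), 2), Mul(-1, P), Mul(2, Pow(P, 2))) (Function('l')(P) = Add(Add(Add(Pow(P, 2), Pow(P, 2)), Pow(Add(-5, P), 2)), Mul(-1, P)) = Add(Add(Mul(2, Pow(P, 2)), Pow(Add(-5, P), 2)), Mul(-1, P)) = Add(Add(Pow(Add(-5, P), 2), Mul(2, Pow(P, 2))), Mul(-1, P)) = Add(Pow(Add(-5, P), 2), Mul(-1, P), Mul(2, Pow(P, 2))))
Add(Add(-13173, Function('l')(-57)), Pow(-7601, -1)) = Add(Add(-13173, Add(25, Mul(-11, -57), Mul(3, Pow(-57, 2)))), Pow(-7601, -1)) = Add(Add(-13173, Add(25, 627, Mul(3, 3249))), Rational(-1, 7601)) = Add(Add(-13173, Add(25, 627, 9747)), Rational(-1, 7601)) = Add(Add(-13173, 10399), Rational(-1, 7601)) = Add(-2774, Rational(-1, 7601)) = Rational(-21085175, 7601)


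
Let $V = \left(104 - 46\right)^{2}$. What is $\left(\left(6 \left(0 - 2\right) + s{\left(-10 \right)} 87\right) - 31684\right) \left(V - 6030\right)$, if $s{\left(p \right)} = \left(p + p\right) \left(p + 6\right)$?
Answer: $65946176$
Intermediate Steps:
$s{\left(p \right)} = 2 p \left(6 + p\right)$
$V = 3364$ ($V = 58^{2} = 3364$)
$\left(\left(6 \left(0 - 2\right) + s{\left(-10 \right)} 87\right) - 31684\right) \left(V - 6030\right) = \left(\left(6 \left(0 - 2\right) + 2 \left(-10\right) \left(6 - 10\right) 87\right) - 31684\right) \left(3364 - 6030\right) = \left(\left(6 \left(-2\right) + 2 \left(-10\right) \left(-4\right) 87\right) - 31684\right) \left(-2666\right) = \left(\left(-12 + 80 \cdot 87\right) - 31684\right) \left(-2666\right) = \left(\left(-12 + 6960\right) - 31684\right) \left(-2666\right) = \left(6948 - 31684\right) \left(-2666\right) = \left(-24736\right) \left(-2666\right) = 65946176$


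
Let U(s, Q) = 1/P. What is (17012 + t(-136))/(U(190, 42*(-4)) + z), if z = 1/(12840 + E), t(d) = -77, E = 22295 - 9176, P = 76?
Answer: 6682158108/5207 ≈ 1.2833e+6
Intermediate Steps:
U(s, Q) = 1/76
E = 13119
z = 1/25959 (z = 1/(12840 + 13119) = 1/25959 ≈ 3.8522e-5)
(17012 + t(-136))/(U(190, 42*(-4)) + z) = (17012 - 77)/(1/76 + 1/25959) = 16935/(26035/1972884) = 16935*(1972884/26035) = 6682158108/5207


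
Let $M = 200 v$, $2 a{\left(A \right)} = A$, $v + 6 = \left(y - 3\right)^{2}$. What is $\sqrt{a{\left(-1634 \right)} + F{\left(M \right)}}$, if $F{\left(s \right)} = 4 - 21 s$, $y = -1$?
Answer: $3 i \sqrt{4757} \approx 206.91 i$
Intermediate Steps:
$v = 10$ ($v = -6 + \left(-1 - 3\right)^{2} = -6 + \left(-4\right)^{2} = -6 + 16 = 10$)
$a{\left(A \right)} = \frac{A}{2}$
$M = 2000$ ($M = 200 \cdot 10 = 2000$)
$\sqrt{a{\left(-1634 \right)} + F{\left(M \right)}} = \sqrt{\frac{1}{2} \left(-1634\right) + \left(4 - 42000\right)} = \sqrt{-817 + \left(4 - 42000\right)} = \sqrt{-817 - 41996} = \sqrt{-42813} = 3 i \sqrt{4757}$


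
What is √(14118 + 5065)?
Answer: √19183 ≈ 138.50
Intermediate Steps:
√(14118 + 5065) = √19183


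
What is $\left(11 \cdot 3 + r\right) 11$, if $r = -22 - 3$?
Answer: $88$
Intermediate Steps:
$r = -25$ ($r = -22 - 3 = -25$)
$\left(11 \cdot 3 + r\right) 11 = \left(11 \cdot 3 - 25\right) 11 = \left(33 - 25\right) 11 = 8 \cdot 11 = 88$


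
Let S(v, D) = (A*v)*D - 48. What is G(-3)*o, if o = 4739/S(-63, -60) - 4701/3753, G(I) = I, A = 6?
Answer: 9845285/3145848 ≈ 3.1296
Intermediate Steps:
S(v, D) = -48 + 6*D*v (S(v, D) = (6*v)*D - 48 = 6*D*v - 48 = -48 + 6*D*v)
o = -9845285/9437544 (o = 4739/(-48 + 6*(-60)*(-63)) - 4701/3753 = 4739/(-48 + 22680) - 4701*1/3753 = 4739/22632 - 1567/1251 = -9845285/9437544 ≈ -1.0432)
G(-3)*o = -3*(-9845285/9437544) = 9845285/3145848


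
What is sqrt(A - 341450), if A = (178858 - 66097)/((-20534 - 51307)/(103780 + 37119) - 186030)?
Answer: I*sqrt(215419087867581411985811)/794288267 ≈ 584.34*I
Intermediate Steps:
A = -481451883/794288267 (A = 112761/(-71841/140899 - 186030) = 112761/(-71841*1/140899 - 186030) = 112761/(-6531/12809 - 186030) = 112761/(-2382864801/12809) = 112761*(-12809/2382864801) = -481451883/794288267 ≈ -0.60614)
sqrt(A - 341450) = sqrt(-481451883/794288267 - 341450) = sqrt(-271210210219033/794288267) = I*sqrt(215419087867581411985811)/794288267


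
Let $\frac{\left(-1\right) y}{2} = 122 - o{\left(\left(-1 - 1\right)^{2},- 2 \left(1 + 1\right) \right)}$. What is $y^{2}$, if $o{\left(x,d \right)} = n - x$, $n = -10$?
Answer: $73984$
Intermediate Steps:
$o{\left(x,d \right)} = -10 - x$
$y = -272$ ($y = - 2 \left(122 - \left(-10 - \left(-1 - 1\right)^{2}\right)\right) = - 2 \left(122 - \left(-10 - \left(-2\right)^{2}\right)\right) = - 2 \left(122 - \left(-10 - 4\right)\right) = - 2 \left(122 - -14\right) = - 2 \left(122 + 14\right) = \left(-2\right) 136 = -272$)
$y^{2} = \left(-272\right)^{2} = 73984$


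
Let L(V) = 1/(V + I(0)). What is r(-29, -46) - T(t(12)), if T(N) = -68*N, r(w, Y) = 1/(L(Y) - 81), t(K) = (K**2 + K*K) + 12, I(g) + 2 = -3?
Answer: 84292749/4132 ≈ 20400.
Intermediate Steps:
I(g) = -5 (I(g) = -2 - 3 = -5)
L(V) = 1/(-5 + V) (L(V) = 1/(V - 5) = 1/(-5 + V))
t(K) = 12 + 2*K**2 (t(K) = (K**2 + K**2) + 12 = 2*K**2 + 12 = 12 + 2*K**2)
r(w, Y) = 1/(-81 + 1/(-5 + Y)) (r(w, Y) = 1/(1/(-5 + Y) - 81) = 1/(-81 + 1/(-5 + Y)))
r(-29, -46) - T(t(12)) = (5 - 1*(-46))/(-406 + 81*(-46)) - (-68)*(12 + 2*12**2) = (5 + 46)/(-406 - 3726) - (-68)*(12 + 2*144) = 51/(-4132) - (-68)*(12 + 288) = -1/4132*51 - (-68)*300 = -51/4132 - 1*(-20400) = -51/4132 + 20400 = 84292749/4132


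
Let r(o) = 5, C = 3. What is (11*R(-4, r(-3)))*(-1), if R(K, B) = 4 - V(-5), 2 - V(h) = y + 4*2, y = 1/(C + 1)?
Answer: -451/4 ≈ -112.75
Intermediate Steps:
y = 1/4 (y = 1/(3 + 1) = 1/4 ≈ 0.25000)
V(h) = -25/4 (V(h) = 2 - (1/4 + 4*2) = 2 - (1/4 + 8) = 2 - 1*33/4 = 2 - 33/4 = -25/4)
R(K, B) = 41/4 (R(K, B) = 4 - 1*(-25/4) = 4 + 25/4 = 41/4)
(11*R(-4, r(-3)))*(-1) = (11*(41/4))*(-1) = (451/4)*(-1) = -451/4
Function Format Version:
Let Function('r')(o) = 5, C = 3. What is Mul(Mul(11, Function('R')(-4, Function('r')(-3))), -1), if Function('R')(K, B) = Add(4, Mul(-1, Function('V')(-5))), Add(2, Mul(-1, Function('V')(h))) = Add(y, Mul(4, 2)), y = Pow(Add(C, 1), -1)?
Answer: Rational(-451, 4) ≈ -112.75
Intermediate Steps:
y = Rational(1, 4) (y = Pow(Add(3, 1), -1) = Pow(4, -1) = Rational(1, 4) ≈ 0.25000)
Function('V')(h) = Rational(-25, 4) (Function('V')(h) = Add(2, Mul(-1, Add(Rational(1, 4), Mul(4, 2)))) = Add(2, Mul(-1, Add(Rational(1, 4), 8))) = Add(2, Mul(-1, Rational(33, 4))) = Add(2, Rational(-33, 4)) = Rational(-25, 4))
Function('R')(K, B) = Rational(41, 4) (Function('R')(K, B) = Add(4, Mul(-1, Rational(-25, 4))) = Add(4, Rational(25, 4)) = Rational(41, 4))
Mul(Mul(11, Function('R')(-4, Function('r')(-3))), -1) = Mul(Mul(11, Rational(41, 4)), -1) = Mul(Rational(451, 4), -1) = Rational(-451, 4)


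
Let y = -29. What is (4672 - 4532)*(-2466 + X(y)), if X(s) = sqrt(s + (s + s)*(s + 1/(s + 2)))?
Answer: -345240 + 140*sqrt(134067)/9 ≈ -3.3954e+5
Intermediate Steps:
X(s) = sqrt(s + 2*s*(s + 1/(2 + s))) (X(s) = sqrt(s + (2*s)*(s + 1/(2 + s))) = sqrt(s + 2*s*(s + 1/(2 + s))))
(4672 - 4532)*(-2466 + X(y)) = (4672 - 4532)*(-2466 + sqrt(-29*(2 + (1 + 2*(-29))*(2 - 29))/(2 - 29))) = 140*(-2466 + sqrt(-29*(2 + (1 - 58)*(-27))/(-27))) = 140*(-2466 + sqrt(-29*(-1/27)*(2 - 57*(-27)))) = 140*(-2466 + sqrt(-29*(-1/27)*(2 + 1539))) = 140*(-2466 + sqrt(-29*(-1/27)*1541)) = 140*(-2466 + sqrt(44689/27)) = 140*(-2466 + sqrt(134067)/9) = -345240 + 140*sqrt(134067)/9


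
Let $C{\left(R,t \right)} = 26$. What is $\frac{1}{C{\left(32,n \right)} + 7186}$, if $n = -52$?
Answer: $\frac{1}{7212} \approx 0.00013866$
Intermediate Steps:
$\frac{1}{C{\left(32,n \right)} + 7186} = \frac{1}{26 + 7186} = \frac{1}{7212}$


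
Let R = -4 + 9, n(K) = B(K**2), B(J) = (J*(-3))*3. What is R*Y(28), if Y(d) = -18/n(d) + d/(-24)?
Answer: -6845/1176 ≈ -5.8206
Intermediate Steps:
B(J) = -9*J (B(J) = -3*J*3 = -9*J)
n(K) = -9*K**2
Y(d) = 2/d**2 - d/24 (Y(d) = -18*(-1/(9*d**2)) + d/(-24) = -(-2)/d**2 + d*(-1/24) = 2/d**2 - d/24)
R = 5
R*Y(28) = 5*(2/28**2 - 1/24*28) = 5*(2*(1/784) - 7/6) = 5*(1/392 - 7/6) = 5*(-1369/1176) = -6845/1176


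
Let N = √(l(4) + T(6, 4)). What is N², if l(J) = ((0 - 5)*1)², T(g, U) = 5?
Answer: 30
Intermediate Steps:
l(J) = 25 (l(J) = (-5*1)² = (-5)² = 25)
N = √30 (N = √(25 + 5) = √30 ≈ 5.4772)
N² = (√30)² = 30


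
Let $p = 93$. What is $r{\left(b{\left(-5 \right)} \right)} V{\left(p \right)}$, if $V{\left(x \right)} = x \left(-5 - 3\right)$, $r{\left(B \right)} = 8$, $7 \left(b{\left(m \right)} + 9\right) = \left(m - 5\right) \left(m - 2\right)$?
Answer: $-5952$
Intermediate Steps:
$b{\left(m \right)} = -9 + \frac{\left(-5 + m\right) \left(-2 + m\right)}{7}$ ($b{\left(m \right)} = -9 + \frac{\left(m - 5\right) \left(m - 2\right)}{7} = -9 + \frac{\left(-5 + m\right) \left(-2 + m\right)}{7}$)
$V{\left(x \right)} = - 8 x$ ($V{\left(x \right)} = x \left(-8\right) = - 8 x$)
$r{\left(b{\left(-5 \right)} \right)} V{\left(p \right)} = 8 \left(\left(-8\right) 93\right) = 8 \left(-744\right) = -5952$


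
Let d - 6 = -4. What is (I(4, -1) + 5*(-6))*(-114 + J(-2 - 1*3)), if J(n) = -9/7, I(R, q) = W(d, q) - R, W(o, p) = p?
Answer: 4035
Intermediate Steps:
d = 2 (d = 6 - 4 = 2)
I(R, q) = q - R
J(n) = -9/7 (J(n) = -9*1/7 = -9/7)
(I(4, -1) + 5*(-6))*(-114 + J(-2 - 1*3)) = ((-1 - 1*4) + 5*(-6))*(-114 - 9/7) = ((-1 - 4) - 30)*(-807/7) = (-5 - 30)*(-807/7) = -35*(-807/7) = 4035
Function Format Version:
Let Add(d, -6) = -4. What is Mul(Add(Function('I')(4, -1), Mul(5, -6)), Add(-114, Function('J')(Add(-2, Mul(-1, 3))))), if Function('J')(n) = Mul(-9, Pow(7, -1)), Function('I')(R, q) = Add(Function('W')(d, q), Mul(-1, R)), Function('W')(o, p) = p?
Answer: 4035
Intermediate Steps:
d = 2 (d = Add(6, -4) = 2)
Function('I')(R, q) = Add(q, Mul(-1, R))
Function('J')(n) = Rational(-9, 7) (Function('J')(n) = Mul(-9, Rational(1, 7)) = Rational(-9, 7))
Mul(Add(Function('I')(4, -1), Mul(5, -6)), Add(-114, Function('J')(Add(-2, Mul(-1, 3))))) = Mul(Add(Add(-1, Mul(-1, 4)), Mul(5, -6)), Add(-114, Rational(-9, 7))) = Mul(Add(Add(-1, -4), -30), Rational(-807, 7)) = Mul(Add(-5, -30), Rational(-807, 7)) = Mul(-35, Rational(-807, 7)) = 4035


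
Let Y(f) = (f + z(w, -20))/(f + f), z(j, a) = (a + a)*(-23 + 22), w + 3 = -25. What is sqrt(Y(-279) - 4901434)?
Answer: I*sqrt(169569995846)/186 ≈ 2213.9*I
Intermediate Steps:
w = -28 (w = -3 - 25 = -28)
z(j, a) = -2*a (z(j, a) = (2*a)*(-1) = -2*a)
Y(f) = (40 + f)/(2*f) (Y(f) = (f - 2*(-20))/(f + f) = (f + 40)/((2*f)) = (40 + f)*(1/(2*f)) = (40 + f)/(2*f))
sqrt(Y(-279) - 4901434) = sqrt((1/2)*(40 - 279)/(-279) - 4901434) = sqrt((1/2)*(-1/279)*(-239) - 4901434) = sqrt(239/558 - 4901434) = sqrt(-2734999933/558) = I*sqrt(169569995846)/186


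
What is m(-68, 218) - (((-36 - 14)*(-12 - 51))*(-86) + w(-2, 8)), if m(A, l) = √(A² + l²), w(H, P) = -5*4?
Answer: 270920 + 2*√13037 ≈ 2.7115e+5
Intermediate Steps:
w(H, P) = -20
m(-68, 218) - (((-36 - 14)*(-12 - 51))*(-86) + w(-2, 8)) = √((-68)² + 218²) - (((-36 - 14)*(-12 - 51))*(-86) - 20) = √(4624 + 47524) - (-50*(-63)*(-86) - 20) = √52148 - (3150*(-86) - 20) = 2*√13037 - (-270900 - 20) = 2*√13037 - 1*(-270920) = 2*√13037 + 270920 = 270920 + 2*√13037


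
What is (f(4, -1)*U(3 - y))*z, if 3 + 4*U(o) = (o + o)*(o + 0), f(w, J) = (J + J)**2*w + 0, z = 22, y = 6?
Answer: 1320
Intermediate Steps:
f(w, J) = 4*w*J**2 (f(w, J) = (2*J)**2*w + 0 = (4*J**2)*w + 0 = 4*w*J**2 + 0 = 4*w*J**2)
U(o) = -3/4 + o**2/2 (U(o) = -3/4 + ((o + o)*(o + 0))/4 = -3/4 + ((2*o)*o)/4 = -3/4 + (2*o**2)/4 = -3/4 + o**2/2)
(f(4, -1)*U(3 - y))*z = ((4*4*(-1)**2)*(-3/4 + (3 - 1*6)**2/2))*22 = ((4*4*1)*(-3/4 + (3 - 6)**2/2))*22 = (16*(-3/4 + (1/2)*(-3)**2))*22 = (16*(-3/4 + (1/2)*9))*22 = (16*(-3/4 + 9/2))*22 = (16*(15/4))*22 = 60*22 = 1320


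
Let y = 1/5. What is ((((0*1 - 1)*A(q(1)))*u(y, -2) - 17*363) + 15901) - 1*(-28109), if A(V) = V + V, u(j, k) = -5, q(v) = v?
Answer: 37849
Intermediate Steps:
y = ⅕ (y = 1*(⅕) = ⅕ ≈ 0.20000)
A(V) = 2*V
((((0*1 - 1)*A(q(1)))*u(y, -2) - 17*363) + 15901) - 1*(-28109) = ((((0*1 - 1)*(2*1))*(-5) - 17*363) + 15901) - 1*(-28109) = ((((0 - 1)*2)*(-5) - 6171) + 15901) + 28109 = ((-1*2*(-5) - 6171) + 15901) + 28109 = ((-2*(-5) - 6171) + 15901) + 28109 = ((10 - 6171) + 15901) + 28109 = (-6161 + 15901) + 28109 = 9740 + 28109 = 37849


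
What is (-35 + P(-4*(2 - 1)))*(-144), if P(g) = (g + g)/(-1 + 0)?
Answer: 3888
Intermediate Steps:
P(g) = -2*g (P(g) = (2*g)/(-1) = (2*g)*(-1) = -2*g)
(-35 + P(-4*(2 - 1)))*(-144) = (-35 - (-8)*(2 - 1))*(-144) = (-35 - (-8))*(-144) = (-35 - 2*(-4))*(-144) = (-35 + 8)*(-144) = -27*(-144) = 3888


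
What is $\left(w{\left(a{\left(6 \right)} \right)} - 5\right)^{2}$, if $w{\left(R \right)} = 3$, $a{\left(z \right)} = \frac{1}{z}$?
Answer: $4$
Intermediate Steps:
$\left(w{\left(a{\left(6 \right)} \right)} - 5\right)^{2} = \left(3 - 5\right)^{2} = \left(-2\right)^{2} = 4$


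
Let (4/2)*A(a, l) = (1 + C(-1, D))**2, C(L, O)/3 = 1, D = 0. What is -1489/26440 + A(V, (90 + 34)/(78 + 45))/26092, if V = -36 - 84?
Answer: -9659867/172468120 ≈ -0.056010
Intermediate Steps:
C(L, O) = 3 (C(L, O) = 3*1 = 3)
V = -120
A(a, l) = 8 (A(a, l) = (1 + 3)**2/2 = (1/2)*4**2 = (1/2)*16 = 8)
-1489/26440 + A(V, (90 + 34)/(78 + 45))/26092 = -1489/26440 + 8/26092 = -1489*1/26440 + 8*(1/26092) = -1489/26440 + 2/6523 = -9659867/172468120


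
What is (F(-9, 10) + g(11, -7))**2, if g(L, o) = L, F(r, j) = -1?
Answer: 100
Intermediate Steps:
(F(-9, 10) + g(11, -7))**2 = (-1 + 11)**2 = 10**2 = 100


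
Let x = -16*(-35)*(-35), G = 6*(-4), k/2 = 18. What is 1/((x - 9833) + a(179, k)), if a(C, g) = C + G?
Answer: -1/29278 ≈ -3.4155e-5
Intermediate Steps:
k = 36 (k = 2*18 = 36)
G = -24
x = -19600 (x = 560*(-35) = -19600)
a(C, g) = -24 + C (a(C, g) = C - 24 = -24 + C)
1/((x - 9833) + a(179, k)) = 1/((-19600 - 9833) + (-24 + 179)) = 1/(-29433 + 155) = 1/(-29278) = -1/29278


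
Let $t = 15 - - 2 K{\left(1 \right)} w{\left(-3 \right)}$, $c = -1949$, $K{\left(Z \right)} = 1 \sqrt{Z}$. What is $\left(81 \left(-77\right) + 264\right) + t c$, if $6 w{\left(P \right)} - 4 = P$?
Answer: $- \frac{107573}{3} \approx -35858.0$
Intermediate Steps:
$w{\left(P \right)} = \frac{2}{3} + \frac{P}{6}$
$K{\left(Z \right)} = \sqrt{Z}$
$t = \frac{46}{3}$ ($t = 15 - - 2 \sqrt{1} \left(\frac{2}{3} + \frac{1}{6} \left(-3\right)\right) = 15 - \left(-2\right) 1 \left(\frac{2}{3} - \frac{1}{2}\right) = 15 - \left(-2\right) \frac{1}{6} = 15 - - \frac{1}{3} = 15 + \frac{1}{3} = \frac{46}{3} \approx 15.333$)
$\left(81 \left(-77\right) + 264\right) + t c = \left(81 \left(-77\right) + 264\right) + \frac{46}{3} \left(-1949\right) = \left(-6237 + 264\right) - \frac{89654}{3} = -5973 - \frac{89654}{3} = - \frac{107573}{3}$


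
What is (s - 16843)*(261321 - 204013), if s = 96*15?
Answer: -882715124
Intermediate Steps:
s = 1440
(s - 16843)*(261321 - 204013) = (1440 - 16843)*(261321 - 204013) = -15403*57308 = -882715124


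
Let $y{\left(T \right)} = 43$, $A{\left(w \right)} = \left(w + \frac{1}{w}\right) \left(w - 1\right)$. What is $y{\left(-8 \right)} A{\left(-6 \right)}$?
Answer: $\frac{11137}{6} \approx 1856.2$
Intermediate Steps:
$A{\left(w \right)} = \left(-1 + w\right) \left(w + \frac{1}{w}\right)$ ($A{\left(w \right)} = \left(w + \frac{1}{w}\right) \left(-1 + w\right) = \left(-1 + w\right) \left(w + \frac{1}{w}\right)$)
$y{\left(-8 \right)} A{\left(-6 \right)} = 43 \left(1 + \left(-6\right)^{2} - -6 - \frac{1}{-6}\right) = 43 \left(1 + 36 + 6 - - \frac{1}{6}\right) = 43 \left(1 + 36 + 6 + \frac{1}{6}\right) = 43 \cdot \frac{259}{6} = \frac{11137}{6}$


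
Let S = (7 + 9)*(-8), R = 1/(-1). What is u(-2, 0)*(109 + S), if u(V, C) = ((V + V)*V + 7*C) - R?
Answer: -171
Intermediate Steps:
R = -1
S = -128 (S = 16*(-8) = -128)
u(V, C) = 1 + 2*V**2 + 7*C (u(V, C) = ((V + V)*V + 7*C) - 1*(-1) = ((2*V)*V + 7*C) + 1 = (2*V**2 + 7*C) + 1 = 1 + 2*V**2 + 7*C)
u(-2, 0)*(109 + S) = (1 + 2*(-2)**2 + 7*0)*(109 - 128) = (1 + 2*4 + 0)*(-19) = (1 + 8 + 0)*(-19) = 9*(-19) = -171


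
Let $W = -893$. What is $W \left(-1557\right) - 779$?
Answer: $1389622$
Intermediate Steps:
$W \left(-1557\right) - 779 = \left(-893\right) \left(-1557\right) - 779 = 1390401 - 779 = 1389622$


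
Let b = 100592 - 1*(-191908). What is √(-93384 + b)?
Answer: 6*√5531 ≈ 446.22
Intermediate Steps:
b = 292500 (b = 100592 + 191908 = 292500)
√(-93384 + b) = √(-93384 + 292500) = √199116 = 6*√5531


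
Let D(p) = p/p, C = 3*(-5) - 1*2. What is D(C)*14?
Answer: 14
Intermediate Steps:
C = -17 (C = -15 - 2 = -17)
D(p) = 1
D(C)*14 = 1*14 = 14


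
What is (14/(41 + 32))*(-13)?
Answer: -182/73 ≈ -2.4931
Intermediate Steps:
(14/(41 + 32))*(-13) = (14/73)*(-13) = -182/73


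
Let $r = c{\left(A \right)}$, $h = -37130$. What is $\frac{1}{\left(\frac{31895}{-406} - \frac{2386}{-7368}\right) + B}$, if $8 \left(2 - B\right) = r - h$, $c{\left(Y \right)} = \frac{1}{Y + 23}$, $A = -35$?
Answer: $- \frac{5982816}{28223784095} \approx -0.00021198$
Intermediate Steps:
$c{\left(Y \right)} = \frac{1}{23 + Y}$
$r = - \frac{1}{12}$ ($r = \frac{1}{23 - 35} = \frac{1}{-12} = - \frac{1}{12} \approx -0.083333$)
$B = - \frac{445367}{96}$ ($B = 2 - \frac{- \frac{1}{12} - -37130}{8} = 2 - \frac{- \frac{1}{12} + 37130}{8} = 2 - \frac{445559}{96} = - \frac{445367}{96} \approx -4639.2$)
$\frac{1}{\left(\frac{31895}{-406} - \frac{2386}{-7368}\right) + B} = \frac{1}{\left(\frac{31895}{-406} - \frac{2386}{-7368}\right) - \frac{445367}{96}} = \frac{1}{\left(31895 \left(- \frac{1}{406}\right) - - \frac{1193}{3684}\right) - \frac{445367}{96}} = \frac{1}{\left(- \frac{31895}{406} + \frac{1193}{3684}\right) - \frac{445367}{96}} = \frac{1}{- \frac{58508411}{747852} - \frac{445367}{96}} = \frac{1}{- \frac{28223784095}{5982816}} = - \frac{5982816}{28223784095}$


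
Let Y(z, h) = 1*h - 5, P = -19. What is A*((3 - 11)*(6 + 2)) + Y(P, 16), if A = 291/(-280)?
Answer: 2713/35 ≈ 77.514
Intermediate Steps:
A = -291/280 (A = 291*(-1/280) = -291/280 ≈ -1.0393)
Y(z, h) = -5 + h (Y(z, h) = h - 5 = -5 + h)
A*((3 - 11)*(6 + 2)) + Y(P, 16) = -291*(3 - 11)*(6 + 2)/280 + (-5 + 16) = -(-291)*8/35 + 11 = -291/280*(-64) + 11 = 2328/35 + 11 = 2713/35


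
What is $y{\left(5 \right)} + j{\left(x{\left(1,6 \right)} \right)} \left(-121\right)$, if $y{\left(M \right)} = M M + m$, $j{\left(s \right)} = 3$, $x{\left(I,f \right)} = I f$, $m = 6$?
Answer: $-332$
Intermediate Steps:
$y{\left(M \right)} = 6 + M^{2}$ ($y{\left(M \right)} = M M + 6 = M^{2} + 6 = 6 + M^{2}$)
$y{\left(5 \right)} + j{\left(x{\left(1,6 \right)} \right)} \left(-121\right) = \left(6 + 5^{2}\right) + 3 \left(-121\right) = \left(6 + 25\right) - 363 = 31 - 363 = -332$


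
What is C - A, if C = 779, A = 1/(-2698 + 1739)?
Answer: 747062/959 ≈ 779.00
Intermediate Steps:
A = -1/959 (A = 1/(-959) = -1/959 ≈ -0.0010428)
C - A = 779 - 1*(-1/959) = 779 + 1/959 = 747062/959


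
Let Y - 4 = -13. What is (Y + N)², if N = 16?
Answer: 49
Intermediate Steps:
Y = -9 (Y = 4 - 13 = -9)
(Y + N)² = (-9 + 16)² = 7² = 49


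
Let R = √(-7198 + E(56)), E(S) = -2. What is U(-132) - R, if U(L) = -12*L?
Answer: 1584 - 60*I*√2 ≈ 1584.0 - 84.853*I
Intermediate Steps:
R = 60*I*√2 (R = √(-7198 - 2) = √(-7200) = 60*I*√2 ≈ 84.853*I)
U(-132) - R = -12*(-132) - 60*I*√2 = 1584 - 60*I*√2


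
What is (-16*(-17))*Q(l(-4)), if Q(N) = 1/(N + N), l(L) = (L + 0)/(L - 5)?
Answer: 306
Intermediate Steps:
l(L) = L/(-5 + L)
Q(N) = 1/(2*N)
(-16*(-17))*Q(l(-4)) = (-16*(-17))*(1/(2*((-4/(-5 - 4))))) = 272*(1/(2*((-4/(-9))))) = 272*(1/(2*((-4*(-1/9))))) = 272*(1/(2*(4/9))) = 272*((1/2)*(9/4)) = 272*(9/8) = 306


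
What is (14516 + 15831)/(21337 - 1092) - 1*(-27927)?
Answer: 565412462/20245 ≈ 27929.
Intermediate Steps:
(14516 + 15831)/(21337 - 1092) - 1*(-27927) = 30347/20245 + 27927 = 565412462/20245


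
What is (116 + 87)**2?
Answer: 41209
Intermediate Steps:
(116 + 87)**2 = 203**2 = 41209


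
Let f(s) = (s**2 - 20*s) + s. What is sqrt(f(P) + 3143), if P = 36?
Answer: sqrt(3755) ≈ 61.278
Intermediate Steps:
f(s) = s**2 - 19*s
sqrt(f(P) + 3143) = sqrt(36*(-19 + 36) + 3143) = sqrt(36*17 + 3143) = sqrt(612 + 3143) = sqrt(3755)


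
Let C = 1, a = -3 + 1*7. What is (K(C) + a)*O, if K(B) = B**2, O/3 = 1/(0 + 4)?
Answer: 15/4 ≈ 3.7500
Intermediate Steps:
a = 4 (a = -3 + 7 = 4)
O = 3/4 (O = 3*(1/(0 + 4)) = 3*(1/4) = 3/4 ≈ 0.75000)
(K(C) + a)*O = (1**2 + 4)*(3/4) = (1 + 4)*(3/4) = 5*(3/4) = 15/4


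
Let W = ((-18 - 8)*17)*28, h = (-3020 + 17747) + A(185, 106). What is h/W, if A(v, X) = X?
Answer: -163/136 ≈ -1.1985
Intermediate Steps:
h = 14833 (h = (-3020 + 17747) + 106 = 14727 + 106 = 14833)
W = -12376 (W = -26*17*28 = -442*28 = -12376)
h/W = 14833/(-12376) = 14833*(-1/12376) = -163/136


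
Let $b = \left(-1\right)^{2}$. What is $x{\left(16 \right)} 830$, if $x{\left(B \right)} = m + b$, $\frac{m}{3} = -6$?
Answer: $-14110$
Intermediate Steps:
$b = 1$
$m = -18$ ($m = 3 \left(-6\right) = -18$)
$x{\left(B \right)} = -17$ ($x{\left(B \right)} = -18 + 1 = -17$)
$x{\left(16 \right)} 830 = \left(-17\right) 830 = -14110$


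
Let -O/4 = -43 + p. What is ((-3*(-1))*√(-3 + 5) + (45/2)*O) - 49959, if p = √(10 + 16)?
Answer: -46089 - 90*√26 + 3*√2 ≈ -46544.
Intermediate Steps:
p = √26 ≈ 5.0990
O = 172 - 4*√26 (O = -4*(-43 + √26) = 172 - 4*√26 ≈ 151.60)
((-3*(-1))*√(-3 + 5) + (45/2)*O) - 49959 = ((-3*(-1))*√(-3 + 5) + (45/2)*(172 - 4*√26)) - 49959 = (3*√2 + (45*(½))*(172 - 4*√26)) - 49959 = (3*√2 + 45*(172 - 4*√26)/2) - 49959 = (3*√2 + (3870 - 90*√26)) - 49959 = (3870 - 90*√26 + 3*√2) - 49959 = -46089 - 90*√26 + 3*√2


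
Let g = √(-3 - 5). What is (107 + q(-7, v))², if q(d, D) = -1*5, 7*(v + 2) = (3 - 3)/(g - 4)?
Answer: 10404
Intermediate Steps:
g = 2*I*√2 (g = √(-8) = 2*I*√2 ≈ 2.8284*I)
v = -2 (v = -2 + ((3 - 3)/(2*I*√2 - 4))/7 = -2 + (0/(-4 + 2*I*√2))/7 = -2 + (⅐)*0 = -2 + 0 = -2)
q(d, D) = -5
(107 + q(-7, v))² = (107 - 5)² = 102² = 10404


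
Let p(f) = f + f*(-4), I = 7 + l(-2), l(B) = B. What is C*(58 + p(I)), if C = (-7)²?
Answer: 2107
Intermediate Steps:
I = 5 (I = 7 - 2 = 5)
C = 49
p(f) = -3*f (p(f) = f - 4*f = -3*f)
C*(58 + p(I)) = 49*(58 - 3*5) = 49*(58 - 15) = 49*43 = 2107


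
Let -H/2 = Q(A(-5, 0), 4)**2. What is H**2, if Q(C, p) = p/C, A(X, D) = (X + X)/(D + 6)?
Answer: 82944/625 ≈ 132.71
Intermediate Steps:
A(X, D) = 2*X/(6 + D) (A(X, D) = (2*X)/(6 + D) = 2*X/(6 + D))
H = -288/25 (H = -2*4*(6 + 0)**2/25 = -2*(4/((2*(-5)/6)))**2 = -2*(4/((2*(-5)*(1/6))))**2 = -2*(4/(-5/3))**2 = -2*(4*(-3/5))**2 = -2*(-12/5)**2 = -2*144/25 = -288/25 ≈ -11.520)
H**2 = (-288/25)**2 = 82944/625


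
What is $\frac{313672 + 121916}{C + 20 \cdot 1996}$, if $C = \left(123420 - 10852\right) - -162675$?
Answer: $\frac{435588}{315163} \approx 1.3821$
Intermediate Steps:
$C = 275243$ ($C = \left(123420 - 10852\right) + 162675 = 112568 + 162675 = 275243$)
$\frac{313672 + 121916}{C + 20 \cdot 1996} = \frac{313672 + 121916}{275243 + 20 \cdot 1996} = \frac{435588}{275243 + 39920} = \frac{435588}{315163}$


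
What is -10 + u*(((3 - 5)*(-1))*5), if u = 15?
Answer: 140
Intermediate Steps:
-10 + u*(((3 - 5)*(-1))*5) = -10 + 15*(((3 - 5)*(-1))*5) = -10 + 15*(-2*(-1)*5) = -10 + 15*(2*5) = -10 + 15*10 = -10 + 150 = 140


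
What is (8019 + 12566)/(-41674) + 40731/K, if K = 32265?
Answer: 344416223/448203870 ≈ 0.76844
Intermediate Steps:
(8019 + 12566)/(-41674) + 40731/K = (8019 + 12566)/(-41674) + 40731/32265 = 20585*(-1/41674) + 40731*(1/32265) = -20585/41674 + 13577/10755 = 344416223/448203870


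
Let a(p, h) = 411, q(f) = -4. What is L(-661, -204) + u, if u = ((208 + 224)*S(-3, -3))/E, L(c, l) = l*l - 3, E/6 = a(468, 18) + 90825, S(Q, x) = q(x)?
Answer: 316383615/7603 ≈ 41613.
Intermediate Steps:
S(Q, x) = -4
E = 547416 (E = 6*(411 + 90825) = 6*91236 = 547416)
L(c, l) = -3 + l² (L(c, l) = l² - 3 = -3 + l²)
u = -24/7603 (u = ((208 + 224)*(-4))/547416 = (432*(-4))*(1/547416) = -1728*1/547416 = -24/7603 ≈ -0.0031566)
L(-661, -204) + u = (-3 + (-204)²) - 24/7603 = (-3 + 41616) - 24/7603 = 41613 - 24/7603 = 316383615/7603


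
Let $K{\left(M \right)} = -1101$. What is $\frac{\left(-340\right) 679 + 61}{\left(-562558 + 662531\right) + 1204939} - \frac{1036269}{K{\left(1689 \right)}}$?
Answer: $\frac{450661914543}{478902704} \approx 941.03$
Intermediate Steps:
$\frac{\left(-340\right) 679 + 61}{\left(-562558 + 662531\right) + 1204939} - \frac{1036269}{K{\left(1689 \right)}} = \frac{\left(-340\right) 679 + 61}{\left(-562558 + 662531\right) + 1204939} - \frac{1036269}{-1101} = \frac{-230860 + 61}{99973 + 1204939} - - \frac{345423}{367} = - \frac{230799}{1304912} + \frac{345423}{367} = \frac{450661914543}{478902704}$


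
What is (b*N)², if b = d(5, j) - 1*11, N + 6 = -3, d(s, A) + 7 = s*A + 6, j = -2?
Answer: 39204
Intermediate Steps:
d(s, A) = -1 + A*s (d(s, A) = -7 + (s*A + 6) = -7 + (A*s + 6) = -7 + (6 + A*s) = -1 + A*s)
N = -9 (N = -6 - 3 = -9)
b = -22 (b = (-1 - 2*5) - 1*11 = (-1 - 10) - 11 = -11 - 11 = -22)
(b*N)² = (-22*(-9))² = 198² = 39204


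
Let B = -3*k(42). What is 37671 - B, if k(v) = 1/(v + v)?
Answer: 1054789/28 ≈ 37671.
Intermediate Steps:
k(v) = 1/(2*v)
B = -1/28 (B = -3/(2*42) = -3*1/84 = -1/28 ≈ -0.035714)
37671 - B = 37671 - 1*(-1/28) = 37671 + 1/28 = 1054789/28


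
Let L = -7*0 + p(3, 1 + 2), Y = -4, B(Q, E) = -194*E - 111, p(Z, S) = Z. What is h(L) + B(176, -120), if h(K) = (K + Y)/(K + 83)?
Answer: 1992533/86 ≈ 23169.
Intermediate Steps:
B(Q, E) = -111 - 194*E
L = 3 (L = -7*0 + 3 = 0 + 3 = 3)
h(K) = (-4 + K)/(83 + K) (h(K) = (K - 4)/(K + 83) = (-4 + K)/(83 + K))
h(L) + B(176, -120) = (-4 + 3)/(83 + 3) + (-111 - 194*(-120)) = -1/86 + (-111 + 23280) = (1/86)*(-1) + 23169 = -1/86 + 23169 = 1992533/86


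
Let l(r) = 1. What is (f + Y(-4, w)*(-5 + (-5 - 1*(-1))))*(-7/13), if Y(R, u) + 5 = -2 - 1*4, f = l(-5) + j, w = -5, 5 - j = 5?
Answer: -700/13 ≈ -53.846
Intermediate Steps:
j = 0 (j = 5 - 1*5 = 5 - 5 = 0)
f = 1 (f = 1 + 0 = 1)
Y(R, u) = -11 (Y(R, u) = -5 + (-2 - 1*4) = -5 + (-2 - 4) = -5 - 6 = -11)
(f + Y(-4, w)*(-5 + (-5 - 1*(-1))))*(-7/13) = (1 - 11*(-5 + (-5 - 1*(-1))))*(-7/13) = (1 - 11*(-5 + (-5 + 1)))*(-7*1/13) = (1 - 11*(-5 - 4))*(-7/13) = (1 - 11*(-9))*(-7/13) = (1 + 99)*(-7/13) = 100*(-7/13) = -700/13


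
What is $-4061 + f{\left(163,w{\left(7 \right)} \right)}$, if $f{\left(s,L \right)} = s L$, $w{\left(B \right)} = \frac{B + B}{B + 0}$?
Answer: $-3735$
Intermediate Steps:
$w{\left(B \right)} = 2$ ($w{\left(B \right)} = \frac{2 B}{B} = 2$)
$f{\left(s,L \right)} = L s$
$-4061 + f{\left(163,w{\left(7 \right)} \right)} = -4061 + 2 \cdot 163 = -4061 + 326 = -3735$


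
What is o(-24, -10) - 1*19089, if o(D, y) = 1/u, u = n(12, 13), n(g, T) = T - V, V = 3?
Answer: -190889/10 ≈ -19089.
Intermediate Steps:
n(g, T) = -3 + T (n(g, T) = T - 1*3 = T - 3 = -3 + T)
u = 10 (u = -3 + 13 = 10)
o(D, y) = ⅒ (o(D, y) = 1/10 = ⅒)
o(-24, -10) - 1*19089 = ⅒ - 1*19089 = ⅒ - 19089 = -190889/10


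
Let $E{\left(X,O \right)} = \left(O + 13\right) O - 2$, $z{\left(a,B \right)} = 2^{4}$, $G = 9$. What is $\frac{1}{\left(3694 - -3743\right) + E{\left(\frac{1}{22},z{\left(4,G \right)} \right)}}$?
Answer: $\frac{1}{7899} \approx 0.0001266$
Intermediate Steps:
$z{\left(a,B \right)} = 16$
$E{\left(X,O \right)} = -2 + O \left(13 + O\right)$ ($E{\left(X,O \right)} = \left(13 + O\right) O - 2 = O \left(13 + O\right) - 2 = -2 + O \left(13 + O\right)$)
$\frac{1}{\left(3694 - -3743\right) + E{\left(\frac{1}{22},z{\left(4,G \right)} \right)}} = \frac{1}{\left(3694 - -3743\right) + \left(-2 + 16^{2} + 13 \cdot 16\right)} = \frac{1}{\left(3694 + 3743\right) + \left(-2 + 256 + 208\right)} = \frac{1}{7437 + 462} = \frac{1}{7899}$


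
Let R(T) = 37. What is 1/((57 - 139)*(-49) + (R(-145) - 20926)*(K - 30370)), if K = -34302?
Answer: 1/1350937426 ≈ 7.4023e-10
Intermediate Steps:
1/((57 - 139)*(-49) + (R(-145) - 20926)*(K - 30370)) = 1/((57 - 139)*(-49) + (37 - 20926)*(-34302 - 30370)) = 1/(-82*(-49) - 20889*(-64672)) = 1/(4018 + 1350933408) = 1/1350937426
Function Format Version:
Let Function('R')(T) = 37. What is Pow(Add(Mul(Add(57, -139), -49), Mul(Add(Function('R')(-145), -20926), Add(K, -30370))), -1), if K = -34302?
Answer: Rational(1, 1350937426) ≈ 7.4023e-10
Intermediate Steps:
Pow(Add(Mul(Add(57, -139), -49), Mul(Add(Function('R')(-145), -20926), Add(K, -30370))), -1) = Pow(Add(Mul(Add(57, -139), -49), Mul(Add(37, -20926), Add(-34302, -30370))), -1) = Pow(Add(Mul(-82, -49), Mul(-20889, -64672)), -1) = Pow(Add(4018, 1350933408), -1) = Pow(1350937426, -1) = Rational(1, 1350937426)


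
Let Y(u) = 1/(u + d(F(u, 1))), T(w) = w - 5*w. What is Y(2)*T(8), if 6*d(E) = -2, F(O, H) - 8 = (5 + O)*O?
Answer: -96/5 ≈ -19.200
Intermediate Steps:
F(O, H) = 8 + O*(5 + O) (F(O, H) = 8 + (5 + O)*O = 8 + O*(5 + O))
d(E) = -1/3 (d(E) = (1/6)*(-2) = -1/3)
T(w) = -4*w
Y(u) = 1/(-1/3 + u) (Y(u) = 1/(u - 1/3) = 1/(-1/3 + u))
Y(2)*T(8) = (3/(-1 + 3*2))*(-4*8) = (3/(-1 + 6))*(-32) = (3/5)*(-32) = -96/5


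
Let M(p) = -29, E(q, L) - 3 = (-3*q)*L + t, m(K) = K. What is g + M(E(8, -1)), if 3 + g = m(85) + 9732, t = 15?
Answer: 9785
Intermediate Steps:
E(q, L) = 18 - 3*L*q (E(q, L) = 3 + ((-3*q)*L + 15) = 3 + (-3*L*q + 15) = 3 + (15 - 3*L*q) = 18 - 3*L*q)
g = 9814 (g = -3 + (85 + 9732) = -3 + 9817 = 9814)
g + M(E(8, -1)) = 9814 - 29 = 9785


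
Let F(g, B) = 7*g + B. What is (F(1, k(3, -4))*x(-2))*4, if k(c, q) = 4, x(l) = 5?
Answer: 220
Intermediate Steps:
F(g, B) = B + 7*g
(F(1, k(3, -4))*x(-2))*4 = ((4 + 7*1)*5)*4 = ((4 + 7)*5)*4 = (11*5)*4 = 55*4 = 220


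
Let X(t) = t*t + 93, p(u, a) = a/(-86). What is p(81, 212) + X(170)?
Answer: 1246593/43 ≈ 28991.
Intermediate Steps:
p(u, a) = -a/86 (p(u, a) = a*(-1/86) = -a/86)
X(t) = 93 + t² (X(t) = t² + 93 = 93 + t²)
p(81, 212) + X(170) = -1/86*212 + (93 + 170²) = -106/43 + (93 + 28900) = -106/43 + 28993 = 1246593/43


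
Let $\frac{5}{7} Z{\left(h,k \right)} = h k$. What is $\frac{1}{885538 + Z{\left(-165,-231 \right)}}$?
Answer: $\frac{1}{938899} \approx 1.0651 \cdot 10^{-6}$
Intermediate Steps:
$Z{\left(h,k \right)} = \frac{7 h k}{5}$
$\frac{1}{885538 + Z{\left(-165,-231 \right)}} = \frac{1}{885538 + \frac{7}{5} \left(-165\right) \left(-231\right)} = \frac{1}{885538 + 53361} = \frac{1}{938899}$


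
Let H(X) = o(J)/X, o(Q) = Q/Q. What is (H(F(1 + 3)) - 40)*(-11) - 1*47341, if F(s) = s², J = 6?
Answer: -750427/16 ≈ -46902.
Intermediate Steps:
o(Q) = 1
H(X) = 1/X
(H(F(1 + 3)) - 40)*(-11) - 1*47341 = (1/((1 + 3)²) - 40)*(-11) - 1*47341 = (1/(4²) - 40)*(-11) - 47341 = (1/16 - 40)*(-11) - 47341 = -639/16*(-11) - 47341 = 7029/16 - 47341 = -750427/16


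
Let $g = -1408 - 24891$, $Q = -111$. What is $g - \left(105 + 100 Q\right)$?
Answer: $-15304$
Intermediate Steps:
$g = -26299$ ($g = -1408 - 24891 = -26299$)
$g - \left(105 + 100 Q\right) = -26299 - \left(105 + 100 \left(-111\right)\right) = -26299 - \left(105 - 11100\right) = -26299 - -10995 = -26299 + 10995 = -15304$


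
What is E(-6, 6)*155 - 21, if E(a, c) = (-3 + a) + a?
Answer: -2346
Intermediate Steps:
E(a, c) = -3 + 2*a
E(-6, 6)*155 - 21 = (-3 + 2*(-6))*155 - 21 = (-3 - 12)*155 - 21 = -15*155 - 21 = -2325 - 21 = -2346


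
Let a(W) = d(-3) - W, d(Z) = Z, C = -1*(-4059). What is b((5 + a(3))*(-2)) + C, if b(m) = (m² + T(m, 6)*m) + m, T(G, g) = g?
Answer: 4077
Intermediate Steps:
C = 4059
a(W) = -3 - W
b(m) = m² + 7*m (b(m) = (m² + 6*m) + m = m² + 7*m)
b((5 + a(3))*(-2)) + C = ((5 + (-3 - 1*3))*(-2))*(7 + (5 + (-3 - 1*3))*(-2)) + 4059 = ((5 + (-3 - 3))*(-2))*(7 + (5 + (-3 - 3))*(-2)) + 4059 = ((5 - 6)*(-2))*(7 + (5 - 6)*(-2)) + 4059 = (-1*(-2))*(7 - 1*(-2)) + 4059 = 2*(7 + 2) + 4059 = 2*9 + 4059 = 18 + 4059 = 4077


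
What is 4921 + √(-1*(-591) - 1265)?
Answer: 4921 + I*√674 ≈ 4921.0 + 25.962*I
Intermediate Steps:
4921 + √(-1*(-591) - 1265) = 4921 + √(591 - 1265) = 4921 + √(-674) = 4921 + I*√674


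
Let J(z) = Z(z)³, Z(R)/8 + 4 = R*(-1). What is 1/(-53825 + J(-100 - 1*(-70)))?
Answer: 1/8945087 ≈ 1.1179e-7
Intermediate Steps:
Z(R) = -32 - 8*R (Z(R) = -32 + 8*(R*(-1)) = -32 + 8*(-R) = -32 - 8*R)
J(z) = (-32 - 8*z)³
1/(-53825 + J(-100 - 1*(-70))) = 1/(-53825 - 512*(4 + (-100 - 1*(-70)))³) = 1/(-53825 - 512*(4 + (-100 + 70))³) = 1/(-53825 - 512*(4 - 30)³) = 1/(-53825 - 512*(-26)³) = 1/(-53825 - 512*(-17576)) = 1/(-53825 + 8998912) = 1/8945087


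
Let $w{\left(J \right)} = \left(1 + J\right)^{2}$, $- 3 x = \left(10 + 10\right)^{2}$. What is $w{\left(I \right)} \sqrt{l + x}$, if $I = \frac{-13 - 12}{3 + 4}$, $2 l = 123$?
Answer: $\frac{54 i \sqrt{2586}}{49} \approx 56.042 i$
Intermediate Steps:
$l = \frac{123}{2}$ ($l = \frac{1}{2} \cdot 123 = \frac{123}{2} \approx 61.5$)
$x = - \frac{400}{3}$ ($x = - \frac{\left(10 + 10\right)^{2}}{3} = - \frac{20^{2}}{3} = \left(- \frac{1}{3}\right) 400 = - \frac{400}{3} \approx -133.33$)
$I = - \frac{25}{7} \approx -3.5714$
$w{\left(I \right)} \sqrt{l + x} = \left(1 - \frac{25}{7}\right)^{2} \sqrt{\frac{123}{2} - \frac{400}{3}} = \left(- \frac{18}{7}\right)^{2} \sqrt{- \frac{431}{6}} = \frac{324 \frac{i \sqrt{2586}}{6}}{49} = \frac{54 i \sqrt{2586}}{49}$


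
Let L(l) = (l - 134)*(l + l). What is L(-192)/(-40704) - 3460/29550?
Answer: -500003/156615 ≈ -3.1926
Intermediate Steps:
L(l) = 2*l*(-134 + l) (L(l) = (-134 + l)*(2*l) = 2*l*(-134 + l))
L(-192)/(-40704) - 3460/29550 = (2*(-192)*(-134 - 192))/(-40704) - 3460/29550 = (2*(-192)*(-326))*(-1/40704) - 3460*1/29550 = 125184*(-1/40704) - 346/2955 = -163/53 - 346/2955 = -500003/156615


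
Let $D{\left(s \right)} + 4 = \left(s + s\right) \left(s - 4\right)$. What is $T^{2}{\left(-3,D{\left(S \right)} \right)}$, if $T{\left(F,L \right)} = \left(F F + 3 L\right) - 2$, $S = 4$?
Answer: $25$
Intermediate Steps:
$D{\left(s \right)} = -4 + 2 s \left(-4 + s\right)$ ($D{\left(s \right)} = -4 + \left(s + s\right) \left(s - 4\right) = -4 + 2 s \left(-4 + s\right)$)
$T{\left(F,L \right)} = -2 + F^{2} + 3 L$ ($T{\left(F,L \right)} = \left(F^{2} + 3 L\right) - 2 = -2 + F^{2} + 3 L$)
$T^{2}{\left(-3,D{\left(S \right)} \right)} = \left(-2 + \left(-3\right)^{2} + 3 \left(-4 - 32 + 2 \cdot 4^{2}\right)\right)^{2} = \left(-2 + 9 + 3 \left(-4 - 32 + 2 \cdot 16\right)\right)^{2} = \left(-2 + 9 + 3 \left(-4 - 32 + 32\right)\right)^{2} = \left(-2 + 9 + 3 \left(-4\right)\right)^{2} = \left(-2 + 9 - 12\right)^{2} = \left(-5\right)^{2} = 25$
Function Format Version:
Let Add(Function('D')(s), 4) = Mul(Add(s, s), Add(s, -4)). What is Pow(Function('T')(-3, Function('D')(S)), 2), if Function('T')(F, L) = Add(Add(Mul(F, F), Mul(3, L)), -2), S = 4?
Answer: 25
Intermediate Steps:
Function('D')(s) = Add(-4, Mul(2, s, Add(-4, s))) (Function('D')(s) = Add(-4, Mul(Add(s, s), Add(s, -4))) = Add(-4, Mul(Mul(2, s), Add(-4, s))) = Add(-4, Mul(2, s, Add(-4, s))))
Function('T')(F, L) = Add(-2, Pow(F, 2), Mul(3, L)) (Function('T')(F, L) = Add(Add(Pow(F, 2), Mul(3, L)), -2) = Add(-2, Pow(F, 2), Mul(3, L)))
Pow(Function('T')(-3, Function('D')(S)), 2) = Pow(Add(-2, Pow(-3, 2), Mul(3, Add(-4, Mul(-8, 4), Mul(2, Pow(4, 2))))), 2) = Pow(Add(-2, 9, Mul(3, Add(-4, -32, Mul(2, 16)))), 2) = Pow(Add(-2, 9, Mul(3, Add(-4, -32, 32))), 2) = Pow(Add(-2, 9, Mul(3, -4)), 2) = Pow(Add(-2, 9, -12), 2) = Pow(-5, 2) = 25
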